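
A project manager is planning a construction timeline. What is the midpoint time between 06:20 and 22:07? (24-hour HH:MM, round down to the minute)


Start time: 06:20 = 380 minutes from midnight
End time: 22:07 = 1327 minutes from midnight
Sum: 380 + 1327 = 1707
Midpoint: 1707 / 2 = 853 minutes
Convert: 853 / 60 = 14 hours, 13 minutes
Result: 14:13

14:13


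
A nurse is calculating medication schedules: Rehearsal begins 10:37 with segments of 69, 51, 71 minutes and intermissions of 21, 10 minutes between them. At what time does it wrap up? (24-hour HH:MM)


Start: 10:37 = 637 min from midnight
  after task 1 (69 min): 11:46
  after break (21 min): 12:07
  after task 2 (51 min): 12:58
  after break (10 min): 13:08
  after task 3 (71 min): 14:19
Total elapsed: 222 minutes
End time: 14:19

14:19


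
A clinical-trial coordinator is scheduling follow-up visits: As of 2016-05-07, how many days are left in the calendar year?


Start: May 07, 2016
End: December 31, 2016
Days left in May: 24
June: 30
July: 31
August: 31
September: 30
... plus remaining months
Sum of remaining months: 214
Total: 24 + 214 = 238

238


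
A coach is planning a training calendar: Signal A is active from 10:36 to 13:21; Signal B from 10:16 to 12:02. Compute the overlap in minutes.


Interval A: [636, 801] minutes from midnight
Interval B: [616, 722] minutes from midnight
Overlap start = max(636, 616) = 636
Overlap end = min(801, 722) = 722
Overlap = 722 - 636 = 86 minutes

86


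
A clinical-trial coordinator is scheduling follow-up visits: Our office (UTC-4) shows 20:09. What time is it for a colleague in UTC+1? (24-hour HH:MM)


Local time: 20:09 at UTC-4 (offset -4h)
Target zone: UTC+1 (offset 1h)
Difference: 1 - (-4) = 5 hours
Calculation: 20 + (5) = 25
Wraparound: (25) mod 24 = 1
Result: 01:09

01:09


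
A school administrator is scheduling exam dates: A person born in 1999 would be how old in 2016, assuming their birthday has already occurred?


Birth year: 1999
Current year: 2016
Age = current year - birth year
Age = 2016 - 1999 = 17

17


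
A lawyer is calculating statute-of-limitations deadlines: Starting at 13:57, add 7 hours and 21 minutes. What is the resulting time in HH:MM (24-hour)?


Start time: 13:57
Adding: 7 hours 21 minutes
Minutes: 57 + 21 = 78
Minute overflow: 78 >= 60, so carry 1 hour, minutes = 18
Hours: 13 + 7 + 1 = 21
Result: 21:18

21:18


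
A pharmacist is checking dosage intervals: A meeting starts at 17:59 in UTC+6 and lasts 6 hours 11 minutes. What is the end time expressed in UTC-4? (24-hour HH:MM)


Start: 17:59 in UTC+6
Step 1 - add duration:
  minutes: 59 + 11 = 70 (carry 1h)
  hours: 17 + 6 + 1 = 24
  end in UTC+6: 00:10
Step 2 - convert UTC+6 -> UTC-4:
  offset difference: -4 - (6) = -10 hours
  0 + (-10) = -10 -> mod 24 = 14
Result: 14:10 in UTC-4

14:10


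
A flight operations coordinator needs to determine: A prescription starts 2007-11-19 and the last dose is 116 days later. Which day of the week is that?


Start: 2007-11-19 (Monday)
Step 1 - find target date: add 116 days
  2007-11-19 + 116 days = 2008-03-14
Step 2 - day of week:
  116 mod 7 = 4
  Monday + 4 days -> Friday
Result: Friday (2008-03-14)

Friday


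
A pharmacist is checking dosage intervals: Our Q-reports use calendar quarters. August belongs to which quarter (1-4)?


Month: August (month 8)
Q1: January-March (months 1-3)
Q2: April-June (months 4-6)
Q3: July-September (months 7-9)
Q4: October-December (months 10-12)
Month 8 falls in Q3

3


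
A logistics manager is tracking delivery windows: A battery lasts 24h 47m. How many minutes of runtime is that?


Hours: 24
Extra minutes: 47
Minutes per hour: 60
Hours to minutes: 24 x 60 = 1440
Total: 1440 + 47 = 1487

1487


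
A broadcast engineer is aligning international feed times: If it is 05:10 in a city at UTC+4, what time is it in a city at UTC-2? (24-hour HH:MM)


Local time: 05:10 at UTC+4 (offset 4h)
Target zone: UTC-2 (offset -2h)
Difference: -2 - (4) = -6 hours
Calculation: 5 + (-6) = -1
Wraparound: (-1) mod 24 = 23
Result: 23:10

23:10


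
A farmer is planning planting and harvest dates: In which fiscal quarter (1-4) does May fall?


Month: May (month 5)
Q1: January-March (months 1-3)
Q2: April-June (months 4-6)
Q3: July-September (months 7-9)
Q4: October-December (months 10-12)
Month 5 falls in Q2

2


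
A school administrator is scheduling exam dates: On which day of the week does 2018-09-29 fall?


Date: 2018-09-29
January 1, 2018 is a Monday
Day of year: 272
Offset from Jan 1: 271 days
271 mod 7 = 5
Result: Saturday

Saturday


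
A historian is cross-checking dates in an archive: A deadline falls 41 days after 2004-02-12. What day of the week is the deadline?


Start: 2004-02-12 (Thursday)
Step 1 - find target date: add 41 days
  2004-02-12 + 41 days = 2004-03-24
Step 2 - day of week:
  41 mod 7 = 6
  Thursday + 6 days -> Wednesday
Result: Wednesday (2004-03-24)

Wednesday


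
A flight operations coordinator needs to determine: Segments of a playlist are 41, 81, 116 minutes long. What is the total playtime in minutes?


Durations: 41, 81, 116
Running sum: 41
+ 81 = 122
+ 116 = 238
Total duration: 238 minutes
That is 3 hours and 58 minutes

238


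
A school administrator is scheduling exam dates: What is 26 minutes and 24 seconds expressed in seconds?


Minutes: 26
Extra seconds: 24
Seconds per minute: 60
Minutes to seconds: 26 x 60 = 1560
Total: 1560 + 24 = 1584

1584


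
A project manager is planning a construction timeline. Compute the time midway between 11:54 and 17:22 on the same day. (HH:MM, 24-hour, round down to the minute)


Start time: 11:54 = 714 minutes from midnight
End time: 17:22 = 1042 minutes from midnight
Sum: 714 + 1042 = 1756
Midpoint: 1756 / 2 = 878 minutes
Convert: 878 / 60 = 14 hours, 38 minutes
Result: 14:38

14:38


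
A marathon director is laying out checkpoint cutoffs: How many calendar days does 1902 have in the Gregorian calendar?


Year: 1902
Check leap year rules:
Divisible by 4? No
1902 is not a leap year
Days: 365

365


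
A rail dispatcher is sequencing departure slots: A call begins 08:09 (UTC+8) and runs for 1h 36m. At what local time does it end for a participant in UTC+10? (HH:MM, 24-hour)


Start: 08:09 in UTC+8
Step 1 - add duration:
  minutes: 9 + 36 = 45
  hours: 8 + 1 + 0 = 9
  end in UTC+8: 09:45
Step 2 - convert UTC+8 -> UTC+10:
  offset difference: 10 - (8) = 2 hours
  9 + (2) = 11 -> mod 24 = 11
Result: 11:45 in UTC+10

11:45


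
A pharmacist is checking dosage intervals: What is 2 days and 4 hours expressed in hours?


Days: 2
Extra hours: 4
Hours per day: 24
Days to hours: 2 x 24 = 48
Total: 48 + 4 = 52

52


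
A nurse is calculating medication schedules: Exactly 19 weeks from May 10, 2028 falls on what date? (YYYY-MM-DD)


Start: 2028-05-10
Weeks to add: 19
Convert to days: 19 x 7 = 133 days
Add 133 days to 2028-05-10
Result: 2028-09-20

2028-09-20


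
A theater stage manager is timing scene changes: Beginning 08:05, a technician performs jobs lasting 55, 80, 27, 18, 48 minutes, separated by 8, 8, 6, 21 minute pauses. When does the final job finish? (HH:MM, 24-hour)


Start: 08:05 = 485 min from midnight
  after task 1 (55 min): 09:00
  after break (8 min): 09:08
  after task 2 (80 min): 10:28
  after break (8 min): 10:36
  after task 3 (27 min): 11:03
  after break (6 min): 11:09
  after task 4 (18 min): 11:27
  after break (21 min): 11:48
  after task 5 (48 min): 12:36
Total elapsed: 271 minutes
End time: 12:36

12:36


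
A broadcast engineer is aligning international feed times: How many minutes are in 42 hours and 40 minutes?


Hours: 42
Minutes: 40
Convert hours to minutes: 42 x 60 = 2520
Add remaining minutes: 2520 + 40 = 2560

2560


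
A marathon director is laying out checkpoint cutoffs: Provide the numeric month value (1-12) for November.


Calendar month order:
10. October
11. November <--
12. December
November is month number 11

11


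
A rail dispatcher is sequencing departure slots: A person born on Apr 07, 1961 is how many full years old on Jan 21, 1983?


Birth: 1961-04-07
Reference: 1983-01-21
Year difference: 1983 - 1961 = 22
Has birthday (04-07) occurred by 01-21? No
Birthday not yet reached this year -> subtract 1
Age in full years: 21

21


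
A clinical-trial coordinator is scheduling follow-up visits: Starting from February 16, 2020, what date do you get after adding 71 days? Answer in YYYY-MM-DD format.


Start: 2020-02-16
Adding 71 days
Days remaining in February: 13
After February: 58 days still to add
March 2020: 31 days, 27 remaining
April 2020 has 30 days, need 27
Result: 2020-04-27

2020-04-27


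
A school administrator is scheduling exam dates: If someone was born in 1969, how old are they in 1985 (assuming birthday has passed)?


Birth year: 1969
Current year: 1985
Age = current year - birth year
Age = 1985 - 1969 = 16

16


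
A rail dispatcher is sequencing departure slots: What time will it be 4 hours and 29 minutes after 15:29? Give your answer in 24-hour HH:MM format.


Start time: 15:29
Adding: 4 hours 29 minutes
Minutes: 29 + 29 = 58
Hours: 15 + 4 + 0 = 19
Result: 19:58

19:58


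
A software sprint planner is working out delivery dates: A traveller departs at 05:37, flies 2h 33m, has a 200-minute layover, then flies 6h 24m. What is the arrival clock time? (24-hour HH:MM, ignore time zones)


Depart: 05:37
Leg 1: +153 min -> 08:10
Layover: +200 min -> 11:30
Leg 2: +384 min -> 17:54
Total travel: 737 minutes = 12h 17m
Arrival: 17:54

17:54


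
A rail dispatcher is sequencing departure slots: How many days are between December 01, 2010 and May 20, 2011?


Start date: 2010-12-01
End date: 2011-05-20
Dec 2010: +31 days
Jan 2011: +31 days
Feb 2011: +28 days
... (3 more months)
Total: 170 days

170


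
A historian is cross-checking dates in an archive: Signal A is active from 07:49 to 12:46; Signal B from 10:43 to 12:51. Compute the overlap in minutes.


Interval A: [469, 766] minutes from midnight
Interval B: [643, 771] minutes from midnight
Overlap start = max(469, 643) = 643
Overlap end = min(766, 771) = 766
Overlap = 766 - 643 = 123 minutes

123


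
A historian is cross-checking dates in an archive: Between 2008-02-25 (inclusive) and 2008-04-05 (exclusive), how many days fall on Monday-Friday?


Start: 2008-02-25 (Monday)
End (exclusive): 2008-04-05 (Saturday)
Total calendar days: 40
Full weeks: 40 // 7 = 5 -> 25 weekdays
Remaining 5 days starting on Monday:
  Mon(w), Tue(w), Wed(w), Thu(w), Fri(w) -> 5 weekdays
Total business days: 25 + 5 = 30

30


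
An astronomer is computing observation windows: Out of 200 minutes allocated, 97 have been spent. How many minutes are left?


Total budget: 200 minutes
Time used: 97 minutes
Remaining: 200 - 97 = 103 minutes
Percent used: 48.5%
Percent remaining: 51.5%

103


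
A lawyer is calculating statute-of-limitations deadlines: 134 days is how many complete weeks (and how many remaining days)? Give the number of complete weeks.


Total days: 134
Days per week: 7
Division: 134 / 7 = 19 remainder 1
Complete weeks: 19
Remaining days: 1

19


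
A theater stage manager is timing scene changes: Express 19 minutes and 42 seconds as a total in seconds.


Minutes: 19
Seconds: 42
Convert minutes to seconds: 19 x 60 = 1140
Add remaining seconds: 1140 + 42 = 1182

1182


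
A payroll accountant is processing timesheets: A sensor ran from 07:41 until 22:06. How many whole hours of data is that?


Start: 07:41
End: 22:06
Hour difference: 22 - 7 = 15 hours
Minute difference: 6 - 41 = -35 minutes
Total minutes: 865
Complete hours: 865 / 60 = 14 (remainder 25)

14


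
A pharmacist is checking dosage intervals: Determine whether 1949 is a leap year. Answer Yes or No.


Year: 1949
Divisible by 4? 1949 / 4 = 487.25 -> No
Not divisible by 4, so NOT a leap year

No


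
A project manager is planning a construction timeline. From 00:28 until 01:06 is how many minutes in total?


Start time: 00:28 = 28 minutes from midnight
End time: 01:06 = 66 minutes from midnight
Difference: 66 - 28 = 38 minutes
That is 0 hours and 38 minutes

38


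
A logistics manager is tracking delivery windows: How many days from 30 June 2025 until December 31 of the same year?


Start: June 30, 2025
End: December 31, 2025
Days left in June: 0
July: 31
August: 31
September: 30
October: 31
... plus remaining months
Sum of remaining months: 184
Total: 0 + 184 = 184

184


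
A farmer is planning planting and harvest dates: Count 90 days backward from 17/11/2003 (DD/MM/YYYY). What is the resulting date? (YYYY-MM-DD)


Start: 2003-11-17
Subtracting 90 days
Days already passed in November: 17
After going back through November: 73 more days to subtract
October 2003: 31 days, 42 remaining
September 2003: 30 days, 12 remaining
August 2003 has 31 days, need 12
Result: 2003-08-19

2003-08-19


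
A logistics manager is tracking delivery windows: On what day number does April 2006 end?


Month: April
Year: 2006
April is a 30-day month
Total: 30 days

30


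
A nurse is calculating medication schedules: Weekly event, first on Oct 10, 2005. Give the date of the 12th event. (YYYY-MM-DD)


First occurrence: 2005-10-10 (occurrence 1)
Each occurrence is 7 days after the previous.
Occurrence 12 is 11 weeks after the first.
11 weeks = 77 days
2005-10-10 + 77 days = 2005-12-26

2005-12-26


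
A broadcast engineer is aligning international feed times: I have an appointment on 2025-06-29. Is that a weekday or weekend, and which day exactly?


Date: 2025-06-29
January 1, 2025 is a Wednesday
Day of year: 180
Offset from Jan 1: 179 days
179 mod 7 = 4
Result: Sunday

Sunday


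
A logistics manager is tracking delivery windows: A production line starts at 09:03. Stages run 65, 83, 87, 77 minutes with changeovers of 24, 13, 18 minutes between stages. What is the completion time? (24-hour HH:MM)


Start: 09:03 = 543 min from midnight
  after task 1 (65 min): 10:08
  after break (24 min): 10:32
  after task 2 (83 min): 11:55
  after break (13 min): 12:08
  after task 3 (87 min): 13:35
  after break (18 min): 13:53
  after task 4 (77 min): 15:10
Total elapsed: 367 minutes
End time: 15:10

15:10


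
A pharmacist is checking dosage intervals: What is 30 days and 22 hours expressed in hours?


Days: 30
Extra hours: 22
Hours per day: 24
Days to hours: 30 x 24 = 720
Total: 720 + 22 = 742

742


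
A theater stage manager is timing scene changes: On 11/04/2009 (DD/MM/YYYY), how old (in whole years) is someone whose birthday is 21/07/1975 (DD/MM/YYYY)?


Birth: 1975-07-21
Reference: 2009-04-11
Year difference: 2009 - 1975 = 34
Has birthday (07-21) occurred by 04-11? No
Birthday not yet reached this year -> subtract 1
Age in full years: 33

33


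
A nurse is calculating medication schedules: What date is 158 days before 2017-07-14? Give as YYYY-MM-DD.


Start: 2017-07-14
Subtracting 158 days
Days already passed in July: 14
After going back through July: 144 more days to subtract
June 2017: 30 days, 114 remaining
May 2017: 31 days, 83 remaining
April 2017: 30 days, 53 remaining
March 2017: 31 days, 22 remaining
Result: 2017-02-06

2017-02-06


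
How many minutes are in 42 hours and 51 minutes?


Hours: 42
Minutes: 51
Convert hours to minutes: 42 x 60 = 2520
Add remaining minutes: 2520 + 51 = 2571

2571


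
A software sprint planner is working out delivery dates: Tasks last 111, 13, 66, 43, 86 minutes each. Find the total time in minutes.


Durations: 111, 13, 66, 43, 86
Running sum: 111
+ 13 = 124
+ 66 = 190
+ 43 = 233
+ 86 = 319
Total duration: 319 minutes
That is 5 hours and 19 minutes

319


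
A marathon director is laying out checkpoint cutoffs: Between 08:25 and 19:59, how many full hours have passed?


Start: 08:25
End: 19:59
Hour difference: 19 - 8 = 11 hours
Minute difference: 59 - 25 = 34 minutes
Total minutes: 694
Complete hours: 694 / 60 = 11 (remainder 34)

11


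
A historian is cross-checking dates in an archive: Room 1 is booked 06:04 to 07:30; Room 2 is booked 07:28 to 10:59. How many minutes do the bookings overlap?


Interval A: [364, 450] minutes from midnight
Interval B: [448, 659] minutes from midnight
Overlap start = max(364, 448) = 448
Overlap end = min(450, 659) = 450
Overlap = 450 - 448 = 2 minutes

2


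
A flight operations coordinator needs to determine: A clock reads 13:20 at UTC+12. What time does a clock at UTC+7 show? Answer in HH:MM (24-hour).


Local time: 13:20 at UTC+12 (offset 12h)
Target zone: UTC+7 (offset 7h)
Difference: 7 - (12) = -5 hours
Calculation: 13 + (-5) = 8
Result: 08:20

08:20


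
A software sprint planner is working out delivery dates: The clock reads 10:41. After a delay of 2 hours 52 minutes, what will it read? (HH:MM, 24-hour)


Start time: 10:41
Adding: 2 hours 52 minutes
Minutes: 41 + 52 = 93
Minute overflow: 93 >= 60, so carry 1 hour, minutes = 33
Hours: 10 + 2 + 1 = 13
Result: 13:33

13:33


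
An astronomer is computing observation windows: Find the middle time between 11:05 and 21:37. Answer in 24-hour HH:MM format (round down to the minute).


Start time: 11:05 = 665 minutes from midnight
End time: 21:37 = 1297 minutes from midnight
Sum: 665 + 1297 = 1962
Midpoint: 1962 / 2 = 981 minutes
Convert: 981 / 60 = 16 hours, 21 minutes
Result: 16:21

16:21


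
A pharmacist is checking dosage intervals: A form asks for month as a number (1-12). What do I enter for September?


Calendar month order:
8. August
9. September <--
10. October
September is month number 9

9


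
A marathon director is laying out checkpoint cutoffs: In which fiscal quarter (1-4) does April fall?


Month: April (month 4)
Q1: January-March (months 1-3)
Q2: April-June (months 4-6)
Q3: July-September (months 7-9)
Q4: October-December (months 10-12)
Month 4 falls in Q2

2


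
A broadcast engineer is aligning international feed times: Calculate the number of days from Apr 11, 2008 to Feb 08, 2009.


Start date: 2008-04-11
End date: 2009-02-08
Apr 2008: +20 days
May 2008: +31 days
Jun 2008: +30 days
... (8 more months)
Total: 303 days

303


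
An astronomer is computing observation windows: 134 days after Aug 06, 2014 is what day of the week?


Start: 2014-08-06 (Wednesday)
Step 1 - find target date: add 134 days
  2014-08-06 + 134 days = 2014-12-18
Step 2 - day of week:
  134 mod 7 = 1
  Wednesday + 1 days -> Thursday
Result: Thursday (2014-12-18)

Thursday


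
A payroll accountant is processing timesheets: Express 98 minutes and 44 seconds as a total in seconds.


Minutes: 98
Seconds: 44
Convert minutes to seconds: 98 x 60 = 5880
Add remaining seconds: 5880 + 44 = 5924

5924


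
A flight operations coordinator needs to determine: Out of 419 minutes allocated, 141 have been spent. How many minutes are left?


Total budget: 419 minutes
Time used: 141 minutes
Remaining: 419 - 141 = 278 minutes
Percent used: 33.7%
Percent remaining: 66.3%

278


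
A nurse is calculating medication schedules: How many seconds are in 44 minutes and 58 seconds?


Minutes: 44
Extra seconds: 58
Seconds per minute: 60
Minutes to seconds: 44 x 60 = 2640
Total: 2640 + 58 = 2698

2698


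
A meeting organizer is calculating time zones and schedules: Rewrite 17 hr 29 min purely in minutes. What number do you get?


Hours: 17
Extra minutes: 29
Minutes per hour: 60
Hours to minutes: 17 x 60 = 1020
Total: 1020 + 29 = 1049

1049


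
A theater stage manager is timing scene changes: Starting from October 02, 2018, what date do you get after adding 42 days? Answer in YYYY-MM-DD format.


Start: 2018-10-02
Adding 42 days
Days remaining in October: 29
After October: 13 days still to add
November 2018 has 30 days, need 13
Result: 2018-11-13

2018-11-13


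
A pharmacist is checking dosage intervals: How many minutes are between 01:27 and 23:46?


Start time: 01:27 = 87 minutes from midnight
End time: 23:46 = 1426 minutes from midnight
Difference: 1426 - 87 = 1339 minutes
That is 22 hours and 19 minutes

1339


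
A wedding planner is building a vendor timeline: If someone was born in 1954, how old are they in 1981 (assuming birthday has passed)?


Birth year: 1954
Current year: 1981
Age = current year - birth year
Age = 1981 - 1954 = 27

27


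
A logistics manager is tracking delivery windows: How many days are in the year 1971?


Year: 1971
Check leap year rules:
Divisible by 4? No
1971 is not a leap year
Days: 365

365


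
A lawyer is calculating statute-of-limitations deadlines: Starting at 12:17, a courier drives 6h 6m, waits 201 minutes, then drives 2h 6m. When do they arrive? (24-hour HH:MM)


Depart: 12:17
Leg 1: +366 min -> 18:23
Layover: +201 min -> 21:44
Leg 2: +126 min -> 23:50
Total travel: 693 minutes = 11h 33m
Arrival: 23:50

23:50


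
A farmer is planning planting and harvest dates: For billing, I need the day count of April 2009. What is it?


Month: April
Year: 2009
April is a 30-day month
Total: 30 days

30


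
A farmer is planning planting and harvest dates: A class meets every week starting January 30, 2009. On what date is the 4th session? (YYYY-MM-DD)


First occurrence: 2009-01-30 (occurrence 1)
Each occurrence is 7 days after the previous.
Occurrence 4 is 3 weeks after the first.
3 weeks = 21 days
2009-01-30 + 21 days = 2009-02-20

2009-02-20


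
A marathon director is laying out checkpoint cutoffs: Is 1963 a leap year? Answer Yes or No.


Year: 1963
Divisible by 4? 1963 / 4 = 490.75 -> No
Not divisible by 4, so NOT a leap year

No


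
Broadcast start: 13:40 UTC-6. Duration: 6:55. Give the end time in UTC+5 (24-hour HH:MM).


Start: 13:40 in UTC-6
Step 1 - add duration:
  minutes: 40 + 55 = 95 (carry 1h)
  hours: 13 + 6 + 1 = 20
  end in UTC-6: 20:35
Step 2 - convert UTC-6 -> UTC+5:
  offset difference: 5 - (-6) = 11 hours
  20 + (11) = 31 -> mod 24 = 7
Result: 07:35 in UTC+5

07:35


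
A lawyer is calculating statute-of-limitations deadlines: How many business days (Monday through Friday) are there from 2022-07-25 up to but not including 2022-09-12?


Start: 2022-07-25 (Monday)
End (exclusive): 2022-09-12 (Monday)
Total calendar days: 49
Full weeks: 49 // 7 = 7 -> 35 weekdays
Remaining 0 days starting on Monday:
Total business days: 35 + 0 = 35

35


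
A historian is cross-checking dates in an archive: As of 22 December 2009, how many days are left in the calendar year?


Start: December 22, 2009
End: December 31, 2009
Days left in December: 9
Total: 9 days

9


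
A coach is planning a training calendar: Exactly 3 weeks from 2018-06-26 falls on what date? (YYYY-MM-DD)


Start: 2018-06-26
Weeks to add: 3
Convert to days: 3 x 7 = 21 days
Add 21 days to 2018-06-26
Result: 2018-07-17

2018-07-17


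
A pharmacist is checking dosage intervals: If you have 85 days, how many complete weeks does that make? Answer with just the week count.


Total days: 85
Days per week: 7
Division: 85 / 7 = 12 remainder 1
Complete weeks: 12
Remaining days: 1

12


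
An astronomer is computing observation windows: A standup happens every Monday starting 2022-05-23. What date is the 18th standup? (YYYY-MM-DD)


First occurrence: 2022-05-23 (occurrence 1)
Each occurrence is 7 days after the previous.
Occurrence 18 is 17 weeks after the first.
17 weeks = 119 days
2022-05-23 + 119 days = 2022-09-19

2022-09-19


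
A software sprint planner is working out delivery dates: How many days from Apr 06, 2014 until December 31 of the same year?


Start: April 06, 2014
End: December 31, 2014
Days left in April: 24
May: 31
June: 30
July: 31
August: 31
... plus remaining months
Sum of remaining months: 245
Total: 24 + 245 = 269

269


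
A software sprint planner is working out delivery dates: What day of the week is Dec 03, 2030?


Date: 2030-12-03
January 1, 2030 is a Tuesday
Day of year: 337
Offset from Jan 1: 336 days
336 mod 7 = 0
Result: Tuesday

Tuesday


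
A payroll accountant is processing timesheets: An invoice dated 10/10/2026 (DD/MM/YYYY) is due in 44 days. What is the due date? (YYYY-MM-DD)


Start: 2026-10-10
Adding 44 days
Days remaining in October: 21
After October: 23 days still to add
November 2026 has 30 days, need 23
Result: 2026-11-23

2026-11-23


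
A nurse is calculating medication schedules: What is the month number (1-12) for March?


Calendar month order:
2. February
3. March <--
4. April
March is month number 3

3


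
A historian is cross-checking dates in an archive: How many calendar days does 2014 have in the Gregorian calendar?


Year: 2014
Check leap year rules:
Divisible by 4? No
2014 is not a leap year
Days: 365

365


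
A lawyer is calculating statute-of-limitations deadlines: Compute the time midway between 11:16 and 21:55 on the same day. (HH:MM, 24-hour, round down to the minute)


Start time: 11:16 = 676 minutes from midnight
End time: 21:55 = 1315 minutes from midnight
Sum: 676 + 1315 = 1991
Midpoint: 1991 / 2 = 995 minutes
Convert: 995 / 60 = 16 hours, 35 minutes
Result: 16:35

16:35


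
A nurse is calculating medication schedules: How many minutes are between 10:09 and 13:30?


Start time: 10:09 = 609 minutes from midnight
End time: 13:30 = 810 minutes from midnight
Difference: 810 - 609 = 201 minutes
That is 3 hours and 21 minutes

201


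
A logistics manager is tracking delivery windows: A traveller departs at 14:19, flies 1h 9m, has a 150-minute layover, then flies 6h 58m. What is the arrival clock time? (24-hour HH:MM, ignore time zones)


Depart: 14:19
Leg 1: +69 min -> 15:28
Layover: +150 min -> 17:58
Leg 2: +418 min -> 00:56
Total travel: 637 minutes = 10h 37m
Arrival: 00:56

00:56


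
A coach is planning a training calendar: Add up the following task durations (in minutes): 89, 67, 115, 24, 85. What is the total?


Durations: 89, 67, 115, 24, 85
Running sum: 89
+ 67 = 156
+ 115 = 271
+ 24 = 295
+ 85 = 380
Total duration: 380 minutes
That is 6 hours and 20 minutes

380


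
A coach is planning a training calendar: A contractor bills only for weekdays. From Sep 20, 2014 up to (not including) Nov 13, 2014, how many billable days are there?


Start: 2014-09-20 (Saturday)
End (exclusive): 2014-11-13 (Thursday)
Total calendar days: 54
Full weeks: 54 // 7 = 7 -> 35 weekdays
Remaining 5 days starting on Saturday:
  Sat(-), Sun(-), Mon(w), Tue(w), Wed(w) -> 3 weekdays
Total business days: 35 + 3 = 38

38


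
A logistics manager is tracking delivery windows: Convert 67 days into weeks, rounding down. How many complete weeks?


Total days: 67
Days per week: 7
Division: 67 / 7 = 9 remainder 4
Complete weeks: 9
Remaining days: 4

9


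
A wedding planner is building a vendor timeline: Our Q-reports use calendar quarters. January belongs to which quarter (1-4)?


Month: January (month 1)
Q1: January-March (months 1-3)
Q2: April-June (months 4-6)
Q3: July-September (months 7-9)
Q4: October-December (months 10-12)
Month 1 falls in Q1

1


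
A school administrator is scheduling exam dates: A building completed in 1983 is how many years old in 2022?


Birth year: 1983
Current year: 2022
Age = current year - birth year
Age = 2022 - 1983 = 39

39


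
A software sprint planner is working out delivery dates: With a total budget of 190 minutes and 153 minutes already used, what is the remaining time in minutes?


Total budget: 190 minutes
Time used: 153 minutes
Remaining: 190 - 153 = 37 minutes
Percent used: 80.5%
Percent remaining: 19.5%

37


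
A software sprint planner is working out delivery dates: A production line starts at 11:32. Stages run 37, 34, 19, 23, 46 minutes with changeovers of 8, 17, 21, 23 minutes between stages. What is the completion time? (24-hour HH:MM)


Start: 11:32 = 692 min from midnight
  after task 1 (37 min): 12:09
  after break (8 min): 12:17
  after task 2 (34 min): 12:51
  after break (17 min): 13:08
  after task 3 (19 min): 13:27
  after break (21 min): 13:48
  after task 4 (23 min): 14:11
  after break (23 min): 14:34
  after task 5 (46 min): 15:20
Total elapsed: 228 minutes
End time: 15:20

15:20


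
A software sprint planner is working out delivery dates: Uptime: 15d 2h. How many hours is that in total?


Days: 15
Extra hours: 2
Hours per day: 24
Days to hours: 15 x 24 = 360
Total: 360 + 2 = 362

362


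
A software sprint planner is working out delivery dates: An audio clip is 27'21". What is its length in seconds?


Minutes: 27
Seconds: 21
Convert minutes to seconds: 27 x 60 = 1620
Add remaining seconds: 1620 + 21 = 1641

1641


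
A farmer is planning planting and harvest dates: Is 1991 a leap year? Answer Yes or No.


Year: 1991
Divisible by 4? 1991 / 4 = 497.75 -> No
Not divisible by 4, so NOT a leap year

No


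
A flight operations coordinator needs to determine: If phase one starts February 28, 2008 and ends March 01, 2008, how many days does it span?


Start date: 2008-02-28
End date: 2008-03-01
Feb 2008: +2 days
Total: 2 days

2


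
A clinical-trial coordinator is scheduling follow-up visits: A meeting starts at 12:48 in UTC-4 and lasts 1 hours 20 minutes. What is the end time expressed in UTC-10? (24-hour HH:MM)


Start: 12:48 in UTC-4
Step 1 - add duration:
  minutes: 48 + 20 = 68 (carry 1h)
  hours: 12 + 1 + 1 = 14
  end in UTC-4: 14:08
Step 2 - convert UTC-4 -> UTC-10:
  offset difference: -10 - (-4) = -6 hours
  14 + (-6) = 8 -> mod 24 = 8
Result: 08:08 in UTC-10

08:08


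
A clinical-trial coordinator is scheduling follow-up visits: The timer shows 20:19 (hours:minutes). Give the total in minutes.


Hours: 20
Minutes: 19
Convert hours to minutes: 20 x 60 = 1200
Add remaining minutes: 1200 + 19 = 1219

1219


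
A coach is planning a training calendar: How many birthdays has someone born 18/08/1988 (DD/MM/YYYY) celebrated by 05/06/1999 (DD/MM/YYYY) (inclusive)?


Birth: 1988-08-18
Reference: 1999-06-05
Year difference: 1999 - 1988 = 11
Has birthday (08-18) occurred by 06-05? No
Birthday not yet reached this year -> subtract 1
Age in full years: 10

10


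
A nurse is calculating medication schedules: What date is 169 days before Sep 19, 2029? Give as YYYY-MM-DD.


Start: 2029-09-19
Subtracting 169 days
Days already passed in September: 19
After going back through September: 150 more days to subtract
August 2029: 31 days, 119 remaining
July 2029: 31 days, 88 remaining
June 2029: 30 days, 58 remaining
May 2029: 31 days, 27 remaining
Result: 2029-04-03

2029-04-03


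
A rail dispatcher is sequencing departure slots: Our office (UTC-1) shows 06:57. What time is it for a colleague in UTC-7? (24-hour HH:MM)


Local time: 06:57 at UTC-1 (offset -1h)
Target zone: UTC-7 (offset -7h)
Difference: -7 - (-1) = -6 hours
Calculation: 6 + (-6) = 0
Result: 00:57

00:57


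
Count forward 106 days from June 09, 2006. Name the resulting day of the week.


Start: 2006-06-09 (Friday)
Step 1 - find target date: add 106 days
  2006-06-09 + 106 days = 2006-09-23
Step 2 - day of week:
  106 mod 7 = 1
  Friday + 1 days -> Saturday
Result: Saturday (2006-09-23)

Saturday


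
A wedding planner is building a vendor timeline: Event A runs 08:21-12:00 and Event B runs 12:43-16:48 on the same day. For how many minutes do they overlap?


Interval A: [501, 720] minutes from midnight
Interval B: [763, 1008] minutes from midnight
Overlap start = max(501, 763) = 763
Overlap end = min(720, 1008) = 720
End <= start, so the intervals do not overlap: 0 minutes

0


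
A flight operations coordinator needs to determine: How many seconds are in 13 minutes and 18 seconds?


Minutes: 13
Extra seconds: 18
Seconds per minute: 60
Minutes to seconds: 13 x 60 = 780
Total: 780 + 18 = 798

798


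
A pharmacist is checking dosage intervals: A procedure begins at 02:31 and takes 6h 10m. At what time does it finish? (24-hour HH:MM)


Start time: 02:31
Adding: 6 hours 10 minutes
Minutes: 31 + 10 = 41
Hours: 2 + 6 + 0 = 8
Result: 08:41

08:41


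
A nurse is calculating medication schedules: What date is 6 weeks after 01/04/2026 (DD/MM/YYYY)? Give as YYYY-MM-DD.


Start: 2026-04-01
Weeks to add: 6
Convert to days: 6 x 7 = 42 days
Add 42 days to 2026-04-01
Result: 2026-05-13

2026-05-13


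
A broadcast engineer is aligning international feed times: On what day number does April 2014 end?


Month: April
Year: 2014
April is a 30-day month
Total: 30 days

30


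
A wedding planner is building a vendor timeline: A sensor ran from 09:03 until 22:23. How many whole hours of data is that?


Start: 09:03
End: 22:23
Hour difference: 22 - 9 = 13 hours
Minute difference: 23 - 3 = 20 minutes
Total minutes: 800
Complete hours: 800 / 60 = 13 (remainder 20)

13


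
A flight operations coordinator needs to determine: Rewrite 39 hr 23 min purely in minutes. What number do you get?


Hours: 39
Extra minutes: 23
Minutes per hour: 60
Hours to minutes: 39 x 60 = 2340
Total: 2340 + 23 = 2363

2363


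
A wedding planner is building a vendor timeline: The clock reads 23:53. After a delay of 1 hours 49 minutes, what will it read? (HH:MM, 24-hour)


Start time: 23:53
Adding: 1 hours 49 minutes
Minutes: 53 + 49 = 102
Minute overflow: 102 >= 60, so carry 1 hour, minutes = 42
Hours: 23 + 1 + 1 = 25
Hour wraparound: 25 mod 24 = 1
Result: 01:42

01:42


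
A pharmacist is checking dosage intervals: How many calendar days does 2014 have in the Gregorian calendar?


Year: 2014
Check leap year rules:
Divisible by 4? No
2014 is not a leap year
Days: 365

365


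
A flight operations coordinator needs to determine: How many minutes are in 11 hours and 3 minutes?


Hours: 11
Minutes: 3
Convert hours to minutes: 11 x 60 = 660
Add remaining minutes: 660 + 3 = 663

663


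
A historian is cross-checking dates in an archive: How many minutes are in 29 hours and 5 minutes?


Hours: 29
Extra minutes: 5
Minutes per hour: 60
Hours to minutes: 29 x 60 = 1740
Total: 1740 + 5 = 1745

1745


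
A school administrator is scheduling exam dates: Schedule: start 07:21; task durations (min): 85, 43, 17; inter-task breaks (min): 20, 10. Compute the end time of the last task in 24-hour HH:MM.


Start: 07:21 = 441 min from midnight
  after task 1 (85 min): 08:46
  after break (20 min): 09:06
  after task 2 (43 min): 09:49
  after break (10 min): 09:59
  after task 3 (17 min): 10:16
Total elapsed: 175 minutes
End time: 10:16

10:16


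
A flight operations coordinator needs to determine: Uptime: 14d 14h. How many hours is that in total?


Days: 14
Extra hours: 14
Hours per day: 24
Days to hours: 14 x 24 = 336
Total: 336 + 14 = 350

350


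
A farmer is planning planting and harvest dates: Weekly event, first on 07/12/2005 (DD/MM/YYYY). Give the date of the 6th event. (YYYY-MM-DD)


First occurrence: 2005-12-07 (occurrence 1)
Each occurrence is 7 days after the previous.
Occurrence 6 is 5 weeks after the first.
5 weeks = 35 days
2005-12-07 + 35 days = 2006-01-11

2006-01-11


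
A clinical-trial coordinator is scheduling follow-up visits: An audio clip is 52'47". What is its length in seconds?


Minutes: 52
Seconds: 47
Convert minutes to seconds: 52 x 60 = 3120
Add remaining seconds: 3120 + 47 = 3167

3167


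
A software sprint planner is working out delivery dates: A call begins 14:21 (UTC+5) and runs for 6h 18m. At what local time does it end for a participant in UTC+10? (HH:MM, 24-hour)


Start: 14:21 in UTC+5
Step 1 - add duration:
  minutes: 21 + 18 = 39
  hours: 14 + 6 + 0 = 20
  end in UTC+5: 20:39
Step 2 - convert UTC+5 -> UTC+10:
  offset difference: 10 - (5) = 5 hours
  20 + (5) = 25 -> mod 24 = 1
Result: 01:39 in UTC+10

01:39


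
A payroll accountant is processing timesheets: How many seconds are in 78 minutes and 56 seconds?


Minutes: 78
Extra seconds: 56
Seconds per minute: 60
Minutes to seconds: 78 x 60 = 4680
Total: 4680 + 56 = 4736

4736


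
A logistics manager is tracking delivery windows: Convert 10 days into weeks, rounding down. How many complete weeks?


Total days: 10
Days per week: 7
Division: 10 / 7 = 1 remainder 3
Complete weeks: 1
Remaining days: 3

1


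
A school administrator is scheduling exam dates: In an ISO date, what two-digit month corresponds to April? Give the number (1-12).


Calendar month order:
3. March
4. April <--
5. May
April is month number 4

4


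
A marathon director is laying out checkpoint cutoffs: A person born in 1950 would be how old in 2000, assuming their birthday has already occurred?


Birth year: 1950
Current year: 2000
Age = current year - birth year
Age = 2000 - 1950 = 50

50


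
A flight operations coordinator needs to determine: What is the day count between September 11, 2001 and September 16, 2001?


Start date: 2001-09-11
End date: 2001-09-16
Sep 2001: +5 days
Total: 5 days

5


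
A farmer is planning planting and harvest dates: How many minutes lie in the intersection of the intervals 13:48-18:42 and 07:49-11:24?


Interval A: [828, 1122] minutes from midnight
Interval B: [469, 684] minutes from midnight
Overlap start = max(828, 469) = 828
Overlap end = min(1122, 684) = 684
End <= start, so the intervals do not overlap: 0 minutes

0


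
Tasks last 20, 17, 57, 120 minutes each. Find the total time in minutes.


Durations: 20, 17, 57, 120
Running sum: 20
+ 17 = 37
+ 57 = 94
+ 120 = 214
Total duration: 214 minutes
That is 3 hours and 34 minutes

214


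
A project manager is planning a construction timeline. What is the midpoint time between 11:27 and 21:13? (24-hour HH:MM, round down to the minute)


Start time: 11:27 = 687 minutes from midnight
End time: 21:13 = 1273 minutes from midnight
Sum: 687 + 1273 = 1960
Midpoint: 1960 / 2 = 980 minutes
Convert: 980 / 60 = 16 hours, 20 minutes
Result: 16:20

16:20


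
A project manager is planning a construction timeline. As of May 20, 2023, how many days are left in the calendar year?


Start: May 20, 2023
End: December 31, 2023
Days left in May: 11
June: 30
July: 31
August: 31
September: 30
... plus remaining months
Sum of remaining months: 214
Total: 11 + 214 = 225

225


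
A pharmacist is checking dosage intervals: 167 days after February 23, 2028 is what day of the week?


Start: 2028-02-23 (Wednesday)
Step 1 - find target date: add 167 days
  2028-02-23 + 167 days = 2028-08-08
Step 2 - day of week:
  167 mod 7 = 6
  Wednesday + 6 days -> Tuesday
Result: Tuesday (2028-08-08)

Tuesday


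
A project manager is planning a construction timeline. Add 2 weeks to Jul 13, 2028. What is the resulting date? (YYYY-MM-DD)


Start: 2028-07-13
Weeks to add: 2
Convert to days: 2 x 7 = 14 days
Add 14 days to 2028-07-13
Result: 2028-07-27

2028-07-27


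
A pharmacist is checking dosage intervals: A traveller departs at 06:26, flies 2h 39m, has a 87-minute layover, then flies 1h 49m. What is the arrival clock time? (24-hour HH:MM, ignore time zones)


Depart: 06:26
Leg 1: +159 min -> 09:05
Layover: +87 min -> 10:32
Leg 2: +109 min -> 12:21
Total travel: 355 minutes = 5h 55m
Arrival: 12:21

12:21


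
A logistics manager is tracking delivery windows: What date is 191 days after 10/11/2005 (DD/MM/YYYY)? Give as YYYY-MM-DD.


Start: 2005-11-10
Adding 191 days
Days remaining in November: 20
After November: 171 days still to add
December 2005: 31 days, 140 remaining
January 2006: 31 days, 109 remaining
February 2006: 28 days, 81 remaining
March 2006: 31 days, 50 remaining
Result: 2006-05-20

2006-05-20


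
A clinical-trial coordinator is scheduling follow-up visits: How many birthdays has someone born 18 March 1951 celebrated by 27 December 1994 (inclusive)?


Birth: 1951-03-18
Reference: 1994-12-27
Year difference: 1994 - 1951 = 43
Has birthday (03-18) occurred by 12-27? Yes
Age in full years: 43

43


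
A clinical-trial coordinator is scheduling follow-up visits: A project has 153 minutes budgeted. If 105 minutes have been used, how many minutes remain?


Total budget: 153 minutes
Time used: 105 minutes
Remaining: 153 - 105 = 48 minutes
Percent used: 68.6%
Percent remaining: 31.4%

48
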